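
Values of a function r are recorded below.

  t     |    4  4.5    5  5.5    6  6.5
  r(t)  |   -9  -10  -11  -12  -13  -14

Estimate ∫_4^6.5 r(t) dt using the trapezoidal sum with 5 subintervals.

Δt = 0.5.
T_5 = (0.5/2)·[(-9) + 2·(-10) + 2·(-11) + 2·(-12) + 2·(-13) + (-14)] = -28.75.

-28.75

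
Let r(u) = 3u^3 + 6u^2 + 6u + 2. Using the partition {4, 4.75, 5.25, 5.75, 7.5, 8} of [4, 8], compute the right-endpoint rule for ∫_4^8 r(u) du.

Subinterval widths: 0.75, 0.5, 0.5, 1.75, 0.5.
Right endpoints: 4.75, 5.25, 5.75, 7.5, 8.
r(4.75) = 487.390625, r(5.25) = 632.984375, r(5.75) = 805.203125, r(7.5) = 1650.125, r(8) = 1970.
Sum = Σ Δu_i · r(u_i).
Sum = 4957.35546875.

4957.35546875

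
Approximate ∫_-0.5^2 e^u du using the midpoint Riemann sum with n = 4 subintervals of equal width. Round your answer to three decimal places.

Δu = (2 − (-0.5))/4 = 0.625.
Midpoints: -0.1875, 0.4375, 1.0625, 1.6875.
f(-0.1875) ≈ 0.829, f(0.4375) ≈ 1.549, f(1.0625) ≈ 2.894, f(1.6875) ≈ 5.406.
Sum = Δu · [f(-0.1875) + f(0.4375) + f(1.0625) + f(1.6875)].
Sum ≈ 6.673.

6.673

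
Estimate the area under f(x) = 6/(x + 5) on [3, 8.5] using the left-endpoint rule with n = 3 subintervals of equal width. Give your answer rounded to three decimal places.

3.437

Δx = (8.5 − 3)/3 = 11/6.
Left endpoints: 3, 29/6, 20/3.
f(3) = 0.75, f(29/6) = 36/59, f(20/3) = 18/35.
Sum = Δx · [f(3) + f(29/6) + f(20/3)].
Sum ≈ 3.437.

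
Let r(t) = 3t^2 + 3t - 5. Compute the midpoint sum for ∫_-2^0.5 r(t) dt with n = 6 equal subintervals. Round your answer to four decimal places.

Δt = (0.5 − (-2))/6 = 5/12.
Midpoints: -43/24, -1.375, -23/24, -13/24, -0.125, 7/24.
r(-43/24) = -143/192, r(-1.375) = -3.453125, r(-23/24) = -983/192, r(-13/24) = -1103/192, r(-0.125) = -5.328125, r(7/24) = -743/192.
Sum = Δt · [r(-43/24) + r(-1.375) + r(-23/24) + ...].
Sum ≈ -10.1085.

-10.1085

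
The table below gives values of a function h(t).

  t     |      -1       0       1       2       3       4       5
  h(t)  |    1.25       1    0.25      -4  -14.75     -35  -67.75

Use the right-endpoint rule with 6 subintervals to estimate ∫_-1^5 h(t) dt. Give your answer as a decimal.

Δt = 1.
Sum = 1·[1 + 0.25 + (-4) + (-14.75) + (-35) + (-67.75)] = -120.25.

-120.25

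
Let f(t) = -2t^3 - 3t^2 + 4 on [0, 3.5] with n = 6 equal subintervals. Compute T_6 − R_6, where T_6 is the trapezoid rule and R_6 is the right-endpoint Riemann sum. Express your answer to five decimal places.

T_6 = -106.5859375.
R_6 ≈ -142.3151042.
T_6 − R_6 ≈ 35.72917.

35.72917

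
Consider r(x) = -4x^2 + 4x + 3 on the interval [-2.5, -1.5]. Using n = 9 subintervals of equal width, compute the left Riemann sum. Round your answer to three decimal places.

-22.453

Δx = (-1.5 − (-2.5))/9 = 1/9.
Left endpoints: -2.5, -43/18, -41/18, -13/6, -37/18, -35/18, -11/6, -31/18, -29/18.
r(-2.5) = -32, r(-43/18) = -2380/81, r(-41/18) = -2176/81, r(-13/6) = -220/9, r(-37/18) = -1792/81, r(-35/18) = -1612/81, r(-11/6) = -160/9, r(-31/18) = -1276/81, r(-29/18) = -1120/81.
Sum = Δx · [r(-2.5) + r(-43/18) + r(-41/18) + ...].
Sum ≈ -22.453.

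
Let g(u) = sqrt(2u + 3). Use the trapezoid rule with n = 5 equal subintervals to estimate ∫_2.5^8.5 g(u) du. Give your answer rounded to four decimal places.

22.2562

Δu = (8.5 − 2.5)/5 = 1.2.
g(2.5) ≈ 2.8284, g(3.7) ≈ 3.2249, g(4.9) ≈ 3.5777, g(6.1) ≈ 3.8987, g(7.3) ≈ 4.1952, g(8.5) ≈ 4.4721.
T_5 = (Δu/2)·[g(u_0) + 2g(u_1) + ... + 2g(u_{4}) + g(u_5)].
Sum ≈ 22.2562.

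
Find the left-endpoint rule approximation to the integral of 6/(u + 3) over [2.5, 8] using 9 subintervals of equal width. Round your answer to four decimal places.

Δu = (8 − 2.5)/9 = 11/18.
Left endpoints: 2.5, 28/9, 67/18, 13/3, 89/18, 50/9, 37/6, 61/9, 133/18.
f(2.5) = 12/11, f(28/9) = 54/55, f(67/18) = 108/121, f(13/3) = 9/11, f(89/18) = 108/143, f(50/9) = 54/77, f(37/6) = 36/55, f(61/9) = 27/44, f(133/18) = 108/187.
Sum = Δu · [f(2.5) + f(28/9) + f(67/18) + ...].
Sum ≈ 4.3302.

4.3302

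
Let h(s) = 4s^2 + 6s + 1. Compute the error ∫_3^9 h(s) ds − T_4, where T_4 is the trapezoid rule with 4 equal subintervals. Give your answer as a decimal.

-9

Exact integral: ∫_3^9 h(s) ds = 1158.
T_4 = 1167.
Error = 1158 − 1167 = -9.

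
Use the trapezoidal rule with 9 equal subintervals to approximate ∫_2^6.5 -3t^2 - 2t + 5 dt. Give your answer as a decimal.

Δt = (6.5 − 2)/9 = 0.5.
f(2) = -11, f(2.5) = -18.75, f(3) = -28, f(3.5) = -38.75, f(4) = -51, f(4.5) = -64.75, f(5) = -80, f(5.5) = -96.75, f(6) = -115, f(6.5) = -134.75.
T_9 = (Δt/2)·[f(t_0) + 2f(t_1) + ... + 2f(t_{8}) + f(t_9)].
Sum = -282.9375.

-282.9375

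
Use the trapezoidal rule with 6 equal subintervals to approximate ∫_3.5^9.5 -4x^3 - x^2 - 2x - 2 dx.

-8435.5

Δx = (9.5 − 3.5)/6 = 1.
f(3.5) = -192.75, f(4.5) = -395.75, f(5.5) = -708.75, f(6.5) = -1155.75, f(7.5) = -1760.75, f(8.5) = -2547.75, f(9.5) = -3540.75.
T_6 = (Δx/2)·[f(x_0) + 2f(x_1) + ... + 2f(x_{5}) + f(x_6)].
Sum = -8435.5.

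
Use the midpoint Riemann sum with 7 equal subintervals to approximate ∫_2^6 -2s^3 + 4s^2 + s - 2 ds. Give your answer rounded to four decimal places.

Δs = (6 − 2)/7 = 4/7.
Midpoints: 16/7, 20/7, 24/7, 4, 32/7, 36/7, 40/7.
f(16/7) = -926/343, f(20/7) = -4506/343, f(24/7) = -11030/343, f(4) = -62, f(32/7) = -35982/343, f(36/7) = -55946/343, f(40/7) = -81926/343.
Sum = Δs · [f(16/7) + f(20/7) + f(24/7) + ...].
Sum ≈ -352.4898.

-352.4898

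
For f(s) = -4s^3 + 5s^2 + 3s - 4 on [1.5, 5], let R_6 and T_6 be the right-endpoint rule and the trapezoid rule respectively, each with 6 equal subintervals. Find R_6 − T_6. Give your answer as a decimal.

-105.65625

R_6 ≈ -509.5092593.
T_6 ≈ -403.8530093.
R_6 − T_6 = -105.65625.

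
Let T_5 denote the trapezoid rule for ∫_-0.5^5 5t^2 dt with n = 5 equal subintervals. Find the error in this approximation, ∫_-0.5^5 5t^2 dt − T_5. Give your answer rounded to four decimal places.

-5.5458

Exact integral: ∫_-0.5^5 f(t) dt ≈ 208.541667.
T_5 = 214.0875.
Error ≈ 208.541667 − 214.0875 ≈ -5.5458.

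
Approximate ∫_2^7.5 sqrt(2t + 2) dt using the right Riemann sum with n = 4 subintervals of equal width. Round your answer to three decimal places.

19.590

Δt = (7.5 − 2)/4 = 1.375.
Right endpoints: 3.375, 4.75, 6.125, 7.5.
f(3.375) ≈ 2.958, f(4.75) ≈ 3.391, f(6.125) ≈ 3.775, f(7.5) ≈ 4.123.
Sum = Δt · [f(3.375) + f(4.75) + f(6.125) + f(7.5)].
Sum ≈ 19.590.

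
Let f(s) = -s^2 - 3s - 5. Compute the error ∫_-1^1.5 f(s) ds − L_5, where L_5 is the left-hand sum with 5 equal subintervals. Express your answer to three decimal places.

Exact integral: ∫_-1^1.5 f(s) ds ≈ -15.83333.
L_5 = -13.75.
Error ≈ -15.83333 − (-13.75) ≈ -2.083.

-2.083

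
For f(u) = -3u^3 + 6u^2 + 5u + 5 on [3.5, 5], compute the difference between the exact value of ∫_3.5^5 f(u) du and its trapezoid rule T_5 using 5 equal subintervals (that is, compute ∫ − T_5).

0.725625

Exact integral: ∫_3.5^5 f(u) du = -152.578125.
T_5 = -153.30375.
Error = -152.578125 − (-153.30375) = 0.725625.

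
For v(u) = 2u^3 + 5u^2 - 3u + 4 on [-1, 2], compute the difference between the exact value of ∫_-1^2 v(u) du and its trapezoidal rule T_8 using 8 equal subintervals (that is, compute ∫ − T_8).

Exact integral: ∫_-1^2 v(u) du = 30.
T_8 = 30.5625.
Error = 30 − 30.5625 = -0.5625.

-0.5625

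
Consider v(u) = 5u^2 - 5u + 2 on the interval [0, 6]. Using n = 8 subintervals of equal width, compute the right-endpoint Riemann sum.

Δu = (6 − 0)/8 = 0.75.
Right endpoints: 0.75, 1.5, 2.25, 3, 3.75, 4.5, 5.25, 6.
v(0.75) = 1.0625, v(1.5) = 5.75, v(2.25) = 16.0625, v(3) = 32, v(3.75) = 53.5625, v(4.5) = 80.75, v(5.25) = 113.5625, v(6) = 152.
Sum = Δu · [v(0.75) + v(1.5) + v(2.25) + ...].
Sum = 341.0625.

341.0625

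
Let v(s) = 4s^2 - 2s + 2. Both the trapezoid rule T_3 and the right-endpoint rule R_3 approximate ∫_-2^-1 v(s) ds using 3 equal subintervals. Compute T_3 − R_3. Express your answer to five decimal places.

2.33333

T_3 ≈ 14.4074074.
R_3 ≈ 12.0740741.
T_3 − R_3 ≈ 2.33333.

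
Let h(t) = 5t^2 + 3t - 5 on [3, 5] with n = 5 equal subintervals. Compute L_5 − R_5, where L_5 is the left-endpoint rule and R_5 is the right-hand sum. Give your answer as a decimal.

-34.4

L_5 = 160.4.
R_5 = 194.8.
L_5 − R_5 = -34.4.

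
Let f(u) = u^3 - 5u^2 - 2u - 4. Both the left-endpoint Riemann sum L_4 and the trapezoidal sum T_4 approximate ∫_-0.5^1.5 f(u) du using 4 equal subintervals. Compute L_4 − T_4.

L_4 = -12.25.
T_4 = -14.875.
L_4 − T_4 = 2.625.

2.625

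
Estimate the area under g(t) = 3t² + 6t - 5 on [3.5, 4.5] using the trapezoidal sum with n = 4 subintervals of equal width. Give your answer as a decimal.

Δt = (4.5 − 3.5)/4 = 0.25.
g(3.5) = 52.75, g(3.75) = 59.6875, g(4) = 67, g(4.25) = 74.6875, g(4.5) = 82.75.
T_4 = (Δt/2)·[g(t_0) + 2g(t_1) + 2g(t_2) + 2g(t_3) + g(t_4)].
Sum = 67.28125.

67.28125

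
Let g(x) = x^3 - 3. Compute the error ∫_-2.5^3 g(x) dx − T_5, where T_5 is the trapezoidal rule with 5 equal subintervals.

-0.831875

Exact integral: ∫_-2.5^3 g(x) dx = -6.015625.
T_5 = -5.18375.
Error = -6.015625 − (-5.18375) = -0.831875.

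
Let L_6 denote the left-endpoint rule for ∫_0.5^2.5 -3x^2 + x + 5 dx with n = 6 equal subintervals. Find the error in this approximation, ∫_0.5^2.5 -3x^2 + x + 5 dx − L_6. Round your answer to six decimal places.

Exact integral: ∫_0.5^2.5 f(x) dx = -2.5.
L_6 ≈ 0.05555556.
Error ≈ -2.5 − 0.05555556 ≈ -2.555556.

-2.555556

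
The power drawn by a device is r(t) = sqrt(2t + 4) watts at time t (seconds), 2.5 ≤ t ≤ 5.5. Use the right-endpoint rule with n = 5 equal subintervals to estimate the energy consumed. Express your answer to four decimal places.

10.6246

Δt = (5.5 − 2.5)/5 = 0.6.
Right endpoints: 3.1, 3.7, 4.3, 4.9, 5.5.
r(3.1) ≈ 3.1937, r(3.7) ≈ 3.3764, r(4.3) ≈ 3.5496, r(4.9) ≈ 3.7148, r(5.5) ≈ 3.8730.
Sum = Δt · [r(3.1) + r(3.7) + r(4.3) + r(4.9) + r(5.5)].
Sum ≈ 10.6246.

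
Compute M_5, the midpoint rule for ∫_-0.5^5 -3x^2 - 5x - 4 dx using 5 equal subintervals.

-207.33625

Δx = (5 − (-0.5))/5 = 1.1.
Midpoints: 0.05, 1.15, 2.25, 3.35, 4.45.
f(0.05) = -4.2575, f(1.15) = -13.7175, f(2.25) = -30.4375, f(3.35) = -54.4175, f(4.45) = -85.6575.
Sum = Δx · [f(0.05) + f(1.15) + f(2.25) + f(3.35) + f(4.45)].
Sum = -207.33625.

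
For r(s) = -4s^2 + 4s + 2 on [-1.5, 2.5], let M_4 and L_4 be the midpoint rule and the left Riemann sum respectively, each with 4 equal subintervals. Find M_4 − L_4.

4

M_4 = -8.
L_4 = -12.
M_4 − L_4 = 4.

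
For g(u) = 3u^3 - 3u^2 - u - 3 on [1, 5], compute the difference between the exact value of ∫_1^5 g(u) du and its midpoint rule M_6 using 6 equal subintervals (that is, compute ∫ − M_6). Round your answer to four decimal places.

3.5556

Exact integral: ∫_1^5 g(u) du = 320.
M_6 ≈ 316.444444.
Error ≈ 320 − 316.444444 ≈ 3.5556.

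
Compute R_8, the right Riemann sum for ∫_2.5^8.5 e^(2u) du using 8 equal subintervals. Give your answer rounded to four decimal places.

23319354.5765

Δu = (8.5 − 2.5)/8 = 0.75.
Right endpoints: 3.25, 4, 4.75, 5.5, 6.25, 7, 7.75, 8.5.
f(3.25) ≈ 665.1416, f(4) ≈ 2980.9580, f(4.75) ≈ 13359.7268, f(5.5) ≈ 59874.1417, f(6.25) ≈ 268337.2865, f(7) ≈ 1202604.2842, f(7.75) ≈ 5389698.4763, f(8.5) ≈ 24154952.7536.
Sum = Δu · [f(3.25) + f(4) + f(4.75) + ...].
Sum ≈ 23319354.5765.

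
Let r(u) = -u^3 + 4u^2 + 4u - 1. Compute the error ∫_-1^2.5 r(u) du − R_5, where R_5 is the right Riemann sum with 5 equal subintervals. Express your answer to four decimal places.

-6.9315

Exact integral: ∫_-1^2.5 r(u) du ≈ 19.651042.
R_5 = 26.5825.
Error ≈ 19.651042 − 26.5825 ≈ -6.9315.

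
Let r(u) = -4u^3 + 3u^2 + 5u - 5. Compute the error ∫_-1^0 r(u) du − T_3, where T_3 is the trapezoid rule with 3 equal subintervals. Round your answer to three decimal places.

Exact integral: ∫_-1^0 r(u) du = -5.5.
T_3 ≈ -5.33333.
Error ≈ -5.5 − (-5.33333) ≈ -0.167.

-0.167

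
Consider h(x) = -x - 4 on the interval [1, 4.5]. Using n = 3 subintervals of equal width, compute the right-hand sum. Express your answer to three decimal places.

Δx = (4.5 − 1)/3 = 7/6.
Right endpoints: 13/6, 10/3, 4.5.
h(13/6) = -37/6, h(10/3) = -22/3, h(4.5) = -8.5.
Sum = Δx · [h(13/6) + h(10/3) + h(4.5)].
Sum ≈ -25.667.

-25.667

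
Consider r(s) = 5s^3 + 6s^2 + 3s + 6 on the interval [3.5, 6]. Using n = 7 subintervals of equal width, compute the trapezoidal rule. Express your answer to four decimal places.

Δs = (6 − 3.5)/7 = 5/14.
r(3.5) = 304.375, r(27/7) = 135060/343, r(59/14) = 1370455/2744, r(32/7) = 213610/343, r(69/14) = 2099505/2744, r(37/7) = 318260/343, r(79/14) = 3052355/2744, r(6) = 1320.
T_7 = (Δs/2)·[r(s_0) + 2r(s_1) + ... + 2r(s_{6}) + r(s_7)].
Sum ≈ 1833.4024.

1833.4024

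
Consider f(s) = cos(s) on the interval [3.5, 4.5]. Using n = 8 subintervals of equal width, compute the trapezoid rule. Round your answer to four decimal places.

Δs = (4.5 − 3.5)/8 = 0.125.
f(3.5) ≈ -0.9365, f(3.625) ≈ -0.8854, f(3.75) ≈ -0.8206, f(3.875) ≈ -0.7429, f(4) ≈ -0.6536, f(4.125) ≈ -0.5542, f(4.25) ≈ -0.4461, f(4.375) ≈ -0.3310, f(4.5) ≈ -0.2108.
T_8 = (Δs/2)·[f(s_0) + 2f(s_1) + ... + 2f(s_{7}) + f(s_8)].
Sum ≈ -0.6259.

-0.6259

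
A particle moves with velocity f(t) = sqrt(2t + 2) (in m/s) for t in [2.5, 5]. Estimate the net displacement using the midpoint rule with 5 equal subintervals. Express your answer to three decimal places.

Δt = (5 − 2.5)/5 = 0.5.
Midpoints: 2.75, 3.25, 3.75, 4.25, 4.75.
f(2.75) ≈ 2.739, f(3.25) ≈ 2.915, f(3.75) ≈ 3.082, f(4.25) ≈ 3.240, f(4.75) ≈ 3.391.
Sum = Δt · [f(2.75) + f(3.25) + f(3.75) + f(4.25) + f(4.75)].
Sum ≈ 7.684.

7.684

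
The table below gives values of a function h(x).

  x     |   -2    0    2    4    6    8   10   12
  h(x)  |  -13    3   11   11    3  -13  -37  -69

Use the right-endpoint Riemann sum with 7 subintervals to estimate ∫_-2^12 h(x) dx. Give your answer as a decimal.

Δx = 2.
Sum = 2·[3 + 11 + 11 + 3 + (-13) + (-37) + (-69)] = -182.

-182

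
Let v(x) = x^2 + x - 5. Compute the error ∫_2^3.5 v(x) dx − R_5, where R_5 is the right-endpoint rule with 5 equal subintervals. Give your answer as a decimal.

-1.485

Exact integral: ∫_2^3.5 v(x) dx = 8.25.
R_5 = 9.735.
Error = 8.25 − 9.735 = -1.485.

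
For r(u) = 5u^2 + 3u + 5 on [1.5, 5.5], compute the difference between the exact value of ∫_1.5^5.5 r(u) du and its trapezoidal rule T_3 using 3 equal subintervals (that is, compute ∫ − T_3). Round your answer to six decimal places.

Exact integral: ∫_1.5^5.5 r(u) du ≈ 333.66666667.
T_3 ≈ 339.59259259.
Error ≈ 333.66666667 − 339.59259259 ≈ -5.925926.

-5.925926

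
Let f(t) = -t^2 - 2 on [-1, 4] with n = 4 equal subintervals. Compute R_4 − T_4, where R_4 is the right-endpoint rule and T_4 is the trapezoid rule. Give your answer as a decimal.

-9.375

R_4 = -42.34375.
T_4 = -32.96875.
R_4 − T_4 = -9.375.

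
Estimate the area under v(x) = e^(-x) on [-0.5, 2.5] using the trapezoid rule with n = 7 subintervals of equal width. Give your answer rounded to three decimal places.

1.591

Δx = (2.5 − (-0.5))/7 = 3/7.
v(-0.5) ≈ 1.649, v(-1/14) ≈ 1.074, v(5/14) ≈ 0.700, v(11/14) ≈ 0.456, v(17/14) ≈ 0.297, v(23/14) ≈ 0.193, v(29/14) ≈ 0.126, v(2.5) ≈ 0.082.
T_7 = (Δx/2)·[v(x_0) + 2v(x_1) + ... + 2v(x_{6}) + v(x_7)].
Sum ≈ 1.591.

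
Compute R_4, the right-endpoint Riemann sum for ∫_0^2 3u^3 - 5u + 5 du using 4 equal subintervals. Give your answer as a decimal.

Δu = (2 − 0)/4 = 0.5.
Right endpoints: 0.5, 1, 1.5, 2.
f(0.5) = 2.875, f(1) = 3, f(1.5) = 7.625, f(2) = 19.
Sum = Δu · [f(0.5) + f(1) + f(1.5) + f(2)].
Sum = 16.25.

16.25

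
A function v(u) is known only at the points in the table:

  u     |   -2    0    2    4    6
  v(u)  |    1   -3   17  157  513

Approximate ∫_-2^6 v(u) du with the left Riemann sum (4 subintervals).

Δu = 2.
Sum = 2·[1 + (-3) + 17 + 157] = 344.

344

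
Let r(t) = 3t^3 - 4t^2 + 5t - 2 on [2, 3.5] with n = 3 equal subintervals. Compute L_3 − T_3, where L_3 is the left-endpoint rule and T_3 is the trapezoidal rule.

L_3 = 53.1875.
T_3 = 72.96875.
L_3 − T_3 = -19.78125.

-19.78125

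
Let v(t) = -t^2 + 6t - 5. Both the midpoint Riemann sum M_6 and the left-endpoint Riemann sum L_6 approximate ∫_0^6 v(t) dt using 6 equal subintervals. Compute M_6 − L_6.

1.5

M_6 = 6.5.
L_6 = 5.
M_6 − L_6 = 1.5.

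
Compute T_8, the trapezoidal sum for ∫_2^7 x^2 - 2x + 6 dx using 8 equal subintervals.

Δx = (7 − 2)/8 = 0.625.
f(2) = 6, f(2.625) = 7.640625, f(3.25) = 10.0625, f(3.875) = 13.265625, f(4.5) = 17.25, f(5.125) = 22.015625, f(5.75) = 27.5625, f(6.375) = 33.890625, f(7) = 41.
T_8 = (Δx/2)·[f(x_0) + 2f(x_1) + ... + 2f(x_{7}) + f(x_8)].
Sum = 96.9921875.

96.9921875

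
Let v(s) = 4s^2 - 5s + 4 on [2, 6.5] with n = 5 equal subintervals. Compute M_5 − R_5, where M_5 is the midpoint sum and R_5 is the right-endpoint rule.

-62.37

M_5 = 276.66.
R_5 = 339.03.
M_5 − R_5 = -62.37.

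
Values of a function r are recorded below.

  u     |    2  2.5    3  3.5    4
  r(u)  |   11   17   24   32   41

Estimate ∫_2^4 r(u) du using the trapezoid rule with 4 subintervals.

49.5

Δu = 0.5.
T_4 = (0.5/2)·[11 + 2·17 + 2·24 + 2·32 + 41] = 49.5.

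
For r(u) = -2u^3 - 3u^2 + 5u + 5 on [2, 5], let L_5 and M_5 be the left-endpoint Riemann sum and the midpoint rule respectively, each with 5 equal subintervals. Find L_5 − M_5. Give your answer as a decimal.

L_5 = -273.72.
M_5 = -351.84.
L_5 − M_5 = 78.12.

78.12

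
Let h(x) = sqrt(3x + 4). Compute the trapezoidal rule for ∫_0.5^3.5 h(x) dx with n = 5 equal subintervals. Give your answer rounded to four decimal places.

Δx = (3.5 − 0.5)/5 = 0.6.
h(0.5) ≈ 2.3452, h(1.1) ≈ 2.7019, h(1.7) ≈ 3.0166, h(2.3) ≈ 3.3015, h(2.9) ≈ 3.5637, h(3.5) ≈ 3.8079.
T_5 = (Δx/2)·[h(x_0) + 2h(x_1) + ... + 2h(x_{4}) + h(x_5)].
Sum ≈ 9.3961.

9.3961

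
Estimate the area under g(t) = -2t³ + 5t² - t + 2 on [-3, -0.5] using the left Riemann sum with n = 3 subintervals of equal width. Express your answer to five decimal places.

Δt = (-0.5 − (-3))/3 = 5/6.
Left endpoints: -3, -13/6, -4/3.
g(-3) = 104, g(-13/6) = 2591/54, g(-4/3) = 458/27.
Sum = Δt · [g(-3) + g(-13/6) + g(-4/3)].
Sum ≈ 140.78704.

140.78704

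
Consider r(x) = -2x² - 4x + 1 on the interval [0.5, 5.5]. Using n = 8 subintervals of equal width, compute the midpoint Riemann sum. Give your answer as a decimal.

-165.5078125

Δx = (5.5 − 0.5)/8 = 0.625.
Midpoints: 0.8125, 1.4375, 2.0625, 2.6875, 3.3125, 3.9375, 4.5625, 5.1875.
r(0.8125) = -3.5703125, r(1.4375) = -8.8828125, r(2.0625) = -15.7578125, r(2.6875) = -24.1953125, r(3.3125) = -34.1953125, r(3.9375) = -45.7578125, r(4.5625) = -58.8828125, r(5.1875) = -73.5703125.
Sum = Δx · [r(0.8125) + r(1.4375) + r(2.0625) + ...].
Sum = -165.5078125.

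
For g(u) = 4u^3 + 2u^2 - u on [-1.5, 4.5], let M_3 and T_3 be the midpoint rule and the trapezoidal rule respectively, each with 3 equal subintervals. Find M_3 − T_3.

M_3 = 419.
T_3 = 539.
M_3 − T_3 = -120.

-120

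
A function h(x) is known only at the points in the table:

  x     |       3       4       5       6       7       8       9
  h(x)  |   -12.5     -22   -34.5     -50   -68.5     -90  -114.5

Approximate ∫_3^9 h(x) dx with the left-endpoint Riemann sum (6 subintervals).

-277.5

Δx = 1.
Sum = 1·[(-12.5) + (-22) + (-34.5) + (-50) + (-68.5) + (-90)] = -277.5.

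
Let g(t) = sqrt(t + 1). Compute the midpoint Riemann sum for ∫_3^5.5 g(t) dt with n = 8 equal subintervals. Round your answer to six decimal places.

Δt = (5.5 − 3)/8 = 0.3125.
Midpoints: 3.15625, 3.46875, 3.78125, 4.09375, 4.40625, 4.71875, 5.03125, 5.34375.
g(3.15625) ≈ 2.038688, g(3.46875) ≈ 2.113942, g(3.78125) ≈ 2.186607, g(4.09375) ≈ 2.256934, g(4.40625) ≈ 2.325134, g(4.71875) ≈ 2.391391, g(5.03125) ≈ 2.455860, g(5.34375) ≈ 2.518680.
Sum = Δt · [g(3.15625) + g(3.46875) + g(3.78125) + ...].
Sum ≈ 5.714761.

5.714761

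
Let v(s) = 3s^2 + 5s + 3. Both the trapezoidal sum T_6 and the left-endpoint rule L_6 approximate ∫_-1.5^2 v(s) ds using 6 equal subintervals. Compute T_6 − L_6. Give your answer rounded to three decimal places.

6.635

T_6 ≈ 26.84549.
L_6 ≈ 20.21007.
T_6 − L_6 ≈ 6.635.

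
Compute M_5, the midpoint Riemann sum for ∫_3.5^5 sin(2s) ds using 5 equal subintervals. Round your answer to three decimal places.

0.809

Δs = (5 − 3.5)/5 = 0.3.
Midpoints: 3.65, 3.95, 4.25, 4.55, 4.85.
f(3.65) ≈ 0.850, f(3.95) ≈ 0.999, f(4.25) ≈ 0.798, f(4.55) ≈ 0.319, f(4.85) ≈ -0.272.
Sum = Δs · [f(3.65) + f(3.95) + f(4.25) + f(4.55) + f(4.85)].
Sum ≈ 0.809.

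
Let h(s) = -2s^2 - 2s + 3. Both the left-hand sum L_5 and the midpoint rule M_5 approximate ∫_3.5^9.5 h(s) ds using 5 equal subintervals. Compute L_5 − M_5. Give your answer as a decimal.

96.48

L_5 = -505.08.
M_5 = -601.56.
L_5 − M_5 = 96.48.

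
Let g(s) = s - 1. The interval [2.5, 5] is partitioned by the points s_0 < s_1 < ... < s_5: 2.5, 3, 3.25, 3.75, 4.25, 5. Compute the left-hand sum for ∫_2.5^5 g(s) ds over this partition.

6.1875

Subinterval widths: 0.5, 0.25, 0.5, 0.5, 0.75.
Left endpoints: 2.5, 3, 3.25, 3.75, 4.25.
g(2.5) = 1.5, g(3) = 2, g(3.25) = 2.25, g(3.75) = 2.75, g(4.25) = 3.25.
Sum = Σ Δs_i · g(s_i).
Sum = 6.1875.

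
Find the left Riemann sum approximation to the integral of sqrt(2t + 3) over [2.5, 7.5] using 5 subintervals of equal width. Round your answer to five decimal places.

17.19646

Δt = (7.5 − 2.5)/5 = 1.
Left endpoints: 2.5, 3.5, 4.5, 5.5, 6.5.
f(2.5) ≈ 2.82843, f(3.5) ≈ 3.16228, f(4.5) ≈ 3.46410, f(5.5) ≈ 3.74166, f(6.5) ≈ 4.00000.
Sum = Δt · [f(2.5) + f(3.5) + f(4.5) + f(5.5) + f(6.5)].
Sum ≈ 17.19646.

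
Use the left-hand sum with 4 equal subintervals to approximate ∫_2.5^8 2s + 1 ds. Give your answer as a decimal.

55.6875

Δs = (8 − 2.5)/4 = 1.375.
Left endpoints: 2.5, 3.875, 5.25, 6.625.
f(2.5) = 6, f(3.875) = 8.75, f(5.25) = 11.5, f(6.625) = 14.25.
Sum = Δs · [f(2.5) + f(3.875) + f(5.25) + f(6.625)].
Sum = 55.6875.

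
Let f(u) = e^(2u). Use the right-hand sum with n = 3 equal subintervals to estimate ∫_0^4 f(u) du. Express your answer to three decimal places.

Δu = (4 − 0)/3 = 4/3.
Right endpoints: 4/3, 8/3, 4.
f(4/3) ≈ 14.392, f(8/3) ≈ 207.127, f(4) ≈ 2980.958.
Sum = Δu · [f(4/3) + f(8/3) + f(4)].
Sum ≈ 4269.970.

4269.970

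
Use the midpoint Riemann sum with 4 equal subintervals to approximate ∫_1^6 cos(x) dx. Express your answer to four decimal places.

-1.1973

Δx = (6 − 1)/4 = 1.25.
Midpoints: 1.625, 2.875, 4.125, 5.375.
f(1.625) ≈ -0.0542, f(2.875) ≈ -0.9647, f(4.125) ≈ -0.5542, f(5.375) ≈ 0.6152.
Sum = Δx · [f(1.625) + f(2.875) + f(4.125) + f(5.375)].
Sum ≈ -1.1973.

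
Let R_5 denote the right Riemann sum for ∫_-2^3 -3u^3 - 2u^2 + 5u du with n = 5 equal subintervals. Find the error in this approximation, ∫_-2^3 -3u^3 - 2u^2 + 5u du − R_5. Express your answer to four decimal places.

50.4167

Exact integral: ∫_-2^3 f(u) du ≈ -59.583333.
R_5 = -110.
Error ≈ -59.583333 − (-110) ≈ 50.4167.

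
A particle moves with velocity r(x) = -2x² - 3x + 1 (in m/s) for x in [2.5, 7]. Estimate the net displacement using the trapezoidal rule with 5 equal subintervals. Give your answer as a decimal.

Δx = (7 − 2.5)/5 = 0.9.
r(2.5) = -19, r(3.4) = -32.32, r(4.3) = -48.88, r(5.2) = -68.68, r(6.1) = -91.72, r(7) = -118.
T_5 = (Δx/2)·[r(x_0) + 2r(x_1) + ... + 2r(x_{4}) + r(x_5)].
Sum = -279.09.

-279.09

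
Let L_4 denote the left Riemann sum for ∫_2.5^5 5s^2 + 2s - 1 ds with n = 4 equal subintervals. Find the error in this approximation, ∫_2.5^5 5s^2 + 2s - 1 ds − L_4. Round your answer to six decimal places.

30.045573

Exact integral: ∫_2.5^5 f(s) ds ≈ 198.54166667.
L_4 = 168.49609375.
Error ≈ 198.54166667 − 168.49609375 ≈ 30.045573.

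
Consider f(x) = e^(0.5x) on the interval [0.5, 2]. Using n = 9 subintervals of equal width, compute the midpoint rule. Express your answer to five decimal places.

Δx = (2 − 0.5)/9 = 1/6.
Midpoints: 7/12, 0.75, 11/12, 13/12, 1.25, 17/12, 19/12, 1.75, 23/12.
f(7/12) ≈ 1.33866, f(0.75) ≈ 1.45499, f(11/12) ≈ 1.58144, f(13/12) ≈ 1.71887, f(1.25) ≈ 1.86825, f(17/12) ≈ 2.03060, f(19/12) ≈ 2.20707, f(1.75) ≈ 2.39888, f(23/12) ≈ 2.60735.
Sum = Δx · [f(7/12) + f(0.75) + f(11/12) + ...].
Sum ≈ 2.86768.

2.86768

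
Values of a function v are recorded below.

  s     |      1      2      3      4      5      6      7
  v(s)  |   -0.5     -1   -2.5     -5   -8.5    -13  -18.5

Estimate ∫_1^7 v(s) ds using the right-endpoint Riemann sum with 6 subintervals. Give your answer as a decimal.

-48.5

Δs = 1.
Sum = 1·[(-1) + (-2.5) + (-5) + (-8.5) + (-13) + (-18.5)] = -48.5.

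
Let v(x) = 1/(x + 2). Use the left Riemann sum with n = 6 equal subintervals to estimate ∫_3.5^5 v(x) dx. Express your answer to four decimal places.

Δx = (5 − 3.5)/6 = 0.25.
Left endpoints: 3.5, 3.75, 4, 4.25, 4.5, 4.75.
v(3.5) = 2/11, v(3.75) = 4/23, v(4) = 1/6, v(4.25) = 0.16, v(4.5) = 2/13, v(4.75) = 4/27.
Sum = Δx · [v(3.5) + v(3.75) + v(4) + ...].
Sum ≈ 0.2461.

0.2461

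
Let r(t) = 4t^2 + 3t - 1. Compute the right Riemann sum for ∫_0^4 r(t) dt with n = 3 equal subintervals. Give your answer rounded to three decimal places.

Δt = (4 − 0)/3 = 4/3.
Right endpoints: 4/3, 8/3, 4.
r(4/3) = 91/9, r(8/3) = 319/9, r(4) = 75.
Sum = Δt · [r(4/3) + r(8/3) + r(4)].
Sum ≈ 160.741.

160.741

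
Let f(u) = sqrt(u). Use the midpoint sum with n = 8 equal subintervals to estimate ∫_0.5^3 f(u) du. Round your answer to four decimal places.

3.2301

Δu = (3 − 0.5)/8 = 0.3125.
Midpoints: 0.65625, 0.96875, 1.28125, 1.59375, 1.90625, 2.21875, 2.53125, 2.84375.
f(0.65625) ≈ 0.8101, f(0.96875) ≈ 0.9843, f(1.28125) ≈ 1.1319, f(1.59375) ≈ 1.2624, f(1.90625) ≈ 1.3807, f(2.21875) ≈ 1.4895, f(2.53125) ≈ 1.5910, f(2.84375) ≈ 1.6863.
Sum = Δu · [f(0.65625) + f(0.96875) + f(1.28125) + ...].
Sum ≈ 3.2301.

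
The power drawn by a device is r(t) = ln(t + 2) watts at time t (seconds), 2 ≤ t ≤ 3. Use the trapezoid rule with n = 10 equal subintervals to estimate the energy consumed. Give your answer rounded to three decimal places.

Δt = (3 − 2)/10 = 0.1.
r(2) ≈ 1.386, r(2.1) ≈ 1.411, r(2.2) ≈ 1.435, r(2.3) ≈ 1.459, r(2.4) ≈ 1.482, r(2.5) ≈ 1.504, r(2.6) ≈ 1.526, r(2.7) ≈ 1.548, r(2.8) ≈ 1.569, r(2.9) ≈ 1.589, r(3) ≈ 1.609.
T_10 = (Δt/2)·[r(t_0) + 2r(t_1) + ... + 2r(t_{9}) + r(t_10)].
Sum ≈ 1.502.

1.502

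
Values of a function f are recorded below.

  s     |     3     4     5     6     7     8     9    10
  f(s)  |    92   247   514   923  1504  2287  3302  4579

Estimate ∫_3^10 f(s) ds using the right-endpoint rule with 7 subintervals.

13356

Δs = 1.
Sum = 1·[247 + 514 + 923 + 1504 + 2287 + 3302 + 4579] = 13356.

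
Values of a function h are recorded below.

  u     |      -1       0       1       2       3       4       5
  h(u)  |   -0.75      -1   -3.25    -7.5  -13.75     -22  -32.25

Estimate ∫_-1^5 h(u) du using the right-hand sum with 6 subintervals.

Δu = 1.
Sum = 1·[(-1) + (-3.25) + (-7.5) + (-13.75) + (-22) + (-32.25)] = -79.75.

-79.75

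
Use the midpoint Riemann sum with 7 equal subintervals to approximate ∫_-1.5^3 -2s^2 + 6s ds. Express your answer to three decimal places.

0.310

Δs = (3 − (-1.5))/7 = 9/14.
Midpoints: -33/28, -15/28, 3/28, 0.75, 39/28, 57/28, 75/28.
f(-33/28) = -3861/392, f(-15/28) = -1485/392, f(3/28) = 243/392, f(0.75) = 3.375, f(39/28) = 1755/392, f(57/28) = 1539/392, f(75/28) = 675/392.
Sum = Δs · [f(-33/28) + f(-15/28) + f(3/28) + ...].
Sum ≈ 0.310.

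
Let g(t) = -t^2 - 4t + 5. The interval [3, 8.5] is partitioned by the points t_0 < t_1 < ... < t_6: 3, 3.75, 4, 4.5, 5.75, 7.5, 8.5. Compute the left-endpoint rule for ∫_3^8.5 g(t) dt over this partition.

Subinterval widths: 0.75, 0.25, 0.5, 1.25, 1.75, 1.
Left endpoints: 3, 3.75, 4, 4.5, 5.75, 7.5.
g(3) = -16, g(3.75) = -24.0625, g(4) = -27, g(4.5) = -33.25, g(5.75) = -51.0625, g(7.5) = -81.25.
Sum = Σ Δt_i · g(t_i).
Sum = -243.6875.

-243.6875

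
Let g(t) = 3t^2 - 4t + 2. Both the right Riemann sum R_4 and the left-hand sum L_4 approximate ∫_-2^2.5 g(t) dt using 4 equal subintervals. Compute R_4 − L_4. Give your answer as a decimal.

-12.65625

R_4 = 24.64453125.
L_4 = 37.30078125.
R_4 − L_4 = -12.65625.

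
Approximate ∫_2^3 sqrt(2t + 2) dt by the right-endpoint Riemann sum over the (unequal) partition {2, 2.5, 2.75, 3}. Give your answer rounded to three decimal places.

Subinterval widths: 0.5, 0.25, 0.25.
Right endpoints: 2.5, 2.75, 3.
f(2.5) ≈ 2.646, f(2.75) ≈ 2.739, f(3) ≈ 2.828.
Sum = Σ Δt_i · f(t_i).
Sum ≈ 2.715.

2.715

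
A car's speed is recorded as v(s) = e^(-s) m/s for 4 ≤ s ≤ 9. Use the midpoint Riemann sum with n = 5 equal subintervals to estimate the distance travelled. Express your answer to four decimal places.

0.0175

Δs = (9 − 4)/5 = 1.
Midpoints: 4.5, 5.5, 6.5, 7.5, 8.5.
v(4.5) ≈ 0.0111, v(5.5) ≈ 0.0041, v(6.5) ≈ 0.0015, v(7.5) ≈ 0.0006, v(8.5) ≈ 0.0002.
Sum = Δs · [v(4.5) + v(5.5) + v(6.5) + v(7.5) + v(8.5)].
Sum ≈ 0.0175.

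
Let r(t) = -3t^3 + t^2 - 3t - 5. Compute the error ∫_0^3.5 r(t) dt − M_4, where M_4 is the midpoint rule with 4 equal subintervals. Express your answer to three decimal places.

-3.294

Exact integral: ∫_0^3.5 r(t) dt ≈ -134.13021.
M_4 ≈ -130.83643.
Error ≈ -134.13021 − (-130.83643) ≈ -3.294.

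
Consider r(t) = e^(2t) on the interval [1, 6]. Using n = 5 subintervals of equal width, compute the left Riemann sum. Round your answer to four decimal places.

25472.8398

Δt = (6 − 1)/5 = 1.
Left endpoints: 1, 2, 3, 4, 5.
r(1) ≈ 7.3891, r(2) ≈ 54.5982, r(3) ≈ 403.4288, r(4) ≈ 2980.9580, r(5) ≈ 22026.4658.
Sum = Δt · [r(1) + r(2) + r(3) + r(4) + r(5)].
Sum ≈ 25472.8398.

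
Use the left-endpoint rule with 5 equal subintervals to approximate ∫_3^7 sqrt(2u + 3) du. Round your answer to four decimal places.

13.9102

Δu = (7 − 3)/5 = 0.8.
Left endpoints: 3, 3.8, 4.6, 5.4, 6.2.
f(3) ≈ 3.0000, f(3.8) ≈ 3.2558, f(4.6) ≈ 3.4928, f(5.4) ≈ 3.7148, f(6.2) ≈ 3.9243.
Sum = Δu · [f(3) + f(3.8) + f(4.6) + f(5.4) + f(6.2)].
Sum ≈ 13.9102.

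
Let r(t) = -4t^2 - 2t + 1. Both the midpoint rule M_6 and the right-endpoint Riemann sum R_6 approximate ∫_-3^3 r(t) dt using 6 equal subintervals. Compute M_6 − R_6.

12

M_6 = -64.
R_6 = -76.
M_6 − R_6 = 12.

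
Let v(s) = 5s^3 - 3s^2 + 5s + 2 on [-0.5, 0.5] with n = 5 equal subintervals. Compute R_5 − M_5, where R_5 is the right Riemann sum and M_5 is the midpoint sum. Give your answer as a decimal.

R_5 = 2.355.
M_5 = 1.76.
R_5 − M_5 = 0.595.

0.595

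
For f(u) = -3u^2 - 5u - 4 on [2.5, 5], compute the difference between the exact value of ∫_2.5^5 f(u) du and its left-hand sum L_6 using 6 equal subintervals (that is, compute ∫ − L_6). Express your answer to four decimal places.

-14.1059

Exact integral: ∫_2.5^5 f(u) du = -166.25.
L_6 ≈ -152.144097.
Error ≈ -166.25 − (-152.144097) ≈ -14.1059.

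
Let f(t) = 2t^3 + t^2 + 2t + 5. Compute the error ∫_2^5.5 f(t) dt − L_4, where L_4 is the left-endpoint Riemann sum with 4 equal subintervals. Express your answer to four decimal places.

Exact integral: ∫_2^5.5 f(t) dt ≈ 546.072917.
L_4 ≈ 403.443359.
Error ≈ 546.072917 − 403.443359 ≈ 142.6296.

142.6296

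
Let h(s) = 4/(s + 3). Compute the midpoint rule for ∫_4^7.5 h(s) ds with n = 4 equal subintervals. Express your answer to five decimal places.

1.62042

Δs = (7.5 − 4)/4 = 0.875.
Midpoints: 4.4375, 5.3125, 6.1875, 7.0625.
h(4.4375) = 64/119, h(5.3125) = 64/133, h(6.1875) = 64/147, h(7.0625) = 64/161.
Sum = Δs · [h(4.4375) + h(5.3125) + h(6.1875) + h(7.0625)].
Sum ≈ 1.62042.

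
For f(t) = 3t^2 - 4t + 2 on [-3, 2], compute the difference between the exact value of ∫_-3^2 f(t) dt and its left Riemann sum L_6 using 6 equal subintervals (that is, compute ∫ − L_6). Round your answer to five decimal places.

Exact integral: ∫_-3^2 f(t) dt = 55.
L_6 ≈ 71.3194444.
Error ≈ 55 − 71.3194444 ≈ -16.31944.

-16.31944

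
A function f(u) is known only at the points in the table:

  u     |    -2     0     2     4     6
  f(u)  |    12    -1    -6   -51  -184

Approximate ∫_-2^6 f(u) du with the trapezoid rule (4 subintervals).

Δu = 2.
T_4 = (2/2)·[12 + 2·(-1) + 2·(-6) + 2·(-51) + (-184)] = -288.

-288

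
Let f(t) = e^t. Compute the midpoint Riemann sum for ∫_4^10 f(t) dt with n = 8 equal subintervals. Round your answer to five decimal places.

21465.22716

Δt = (10 − 4)/8 = 0.75.
Midpoints: 4.375, 5.125, 5.875, 6.625, 7.375, 8.125, 8.875, 9.625.
f(4.375) ≈ 79.43984, f(5.125) ≈ 168.17414, f(5.875) ≈ 356.02466, f(6.625) ≈ 753.70421, f(7.375) ≈ 1595.59183, f(8.125) ≈ 3377.86793, f(8.875) ≈ 7150.94647, f(9.625) ≈ 15138.55379.
Sum = Δt · [f(4.375) + f(5.125) + f(5.875) + ...].
Sum ≈ 21465.22716.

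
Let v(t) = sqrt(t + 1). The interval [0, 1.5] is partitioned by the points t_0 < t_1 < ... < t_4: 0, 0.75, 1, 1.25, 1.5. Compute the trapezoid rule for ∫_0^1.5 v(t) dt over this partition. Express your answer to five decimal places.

1.96263

Subinterval widths: 0.75, 0.25, 0.25, 0.25.
v(0) ≈ 1.00000, v(0.75) ≈ 1.32288, v(1) ≈ 1.41421, v(1.25) ≈ 1.50000, v(1.5) ≈ 1.58114.
On each subinterval the trapezoid contributes (Δt_i/2)·[v(t_{i-1}) + v(t_i)].
Sum ≈ 1.96263.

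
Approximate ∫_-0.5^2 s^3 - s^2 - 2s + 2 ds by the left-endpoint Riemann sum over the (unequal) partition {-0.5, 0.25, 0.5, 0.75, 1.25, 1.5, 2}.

Subinterval widths: 0.75, 0.25, 0.25, 0.5, 0.25, 0.5.
Left endpoints: -0.5, 0.25, 0.5, 0.75, 1.25, 1.5.
f(-0.5) = 2.625, f(0.25) = 1.453125, f(0.5) = 0.875, f(0.75) = 0.359375, f(1.25) = -0.109375, f(1.5) = 0.125.
Sum = Σ Δs_i · f(s_i).
Sum = 2.765625.

2.765625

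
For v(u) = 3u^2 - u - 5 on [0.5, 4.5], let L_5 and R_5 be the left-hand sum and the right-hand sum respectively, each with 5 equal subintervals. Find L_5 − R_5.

-44.8

L_5 = 39.88.
R_5 = 84.68.
L_5 − R_5 = -44.8.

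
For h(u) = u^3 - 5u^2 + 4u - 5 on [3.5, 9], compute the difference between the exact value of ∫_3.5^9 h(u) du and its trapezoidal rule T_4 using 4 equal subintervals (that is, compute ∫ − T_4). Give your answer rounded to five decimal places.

Exact integral: ∫_3.5^9 h(u) du ≈ 569.1927083.
T_4 ≈ 593.0224609.
Error ≈ 569.1927083 − 593.0224609 ≈ -23.82975.

-23.82975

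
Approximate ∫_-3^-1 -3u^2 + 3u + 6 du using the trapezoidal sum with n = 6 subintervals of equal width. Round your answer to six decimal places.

Δu = (-1 − (-3))/6 = 1/3.
f(-3) = -30, f(-8/3) = -70/3, f(-7/3) = -52/3, f(-2) = -12, f(-5/3) = -22/3, f(-4/3) = -10/3, f(-1) = 0.
T_6 = (Δu/2)·[f(u_0) + 2f(u_1) + ... + 2f(u_{5}) + f(u_6)].
Sum ≈ -26.111111.

-26.111111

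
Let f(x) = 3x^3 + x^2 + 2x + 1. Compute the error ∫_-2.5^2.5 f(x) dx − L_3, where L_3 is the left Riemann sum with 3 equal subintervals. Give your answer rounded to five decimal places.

84.14352

Exact integral: ∫_-2.5^2.5 f(x) dx ≈ 15.4166667.
L_3 ≈ -68.7268519.
Error ≈ 15.4166667 − (-68.7268519) ≈ 84.14352.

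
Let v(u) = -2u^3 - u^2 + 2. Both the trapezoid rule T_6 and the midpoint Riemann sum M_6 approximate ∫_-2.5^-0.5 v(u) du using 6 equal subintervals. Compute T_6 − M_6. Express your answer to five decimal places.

0.44444

T_6 ≈ 18.6296296.
M_6 ≈ 18.1851852.
T_6 − M_6 ≈ 0.44444.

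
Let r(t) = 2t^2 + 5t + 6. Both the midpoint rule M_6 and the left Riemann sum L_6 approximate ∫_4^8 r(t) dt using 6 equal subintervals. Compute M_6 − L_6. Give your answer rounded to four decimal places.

M_6 ≈ 442.370370.
L_6 ≈ 404.592593.
M_6 − L_6 ≈ 37.7778.

37.7778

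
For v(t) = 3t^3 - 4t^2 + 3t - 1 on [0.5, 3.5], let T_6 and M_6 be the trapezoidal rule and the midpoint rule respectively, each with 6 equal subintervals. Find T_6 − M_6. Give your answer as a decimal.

T_6 = 72.25.
M_6 = 69.625.
T_6 − M_6 = 2.625.

2.625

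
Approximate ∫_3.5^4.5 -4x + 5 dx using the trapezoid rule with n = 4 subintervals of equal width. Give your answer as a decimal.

-11

Δx = (4.5 − 3.5)/4 = 0.25.
f(3.5) = -9, f(3.75) = -10, f(4) = -11, f(4.25) = -12, f(4.5) = -13.
T_4 = (Δx/2)·[f(x_0) + 2f(x_1) + 2f(x_2) + 2f(x_3) + f(x_4)].
Sum = -11.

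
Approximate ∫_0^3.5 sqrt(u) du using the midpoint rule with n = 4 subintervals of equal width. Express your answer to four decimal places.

Δu = (3.5 − 0)/4 = 0.875.
Midpoints: 0.4375, 1.3125, 2.1875, 3.0625.
f(0.4375) ≈ 0.6614, f(1.3125) ≈ 1.1456, f(2.1875) ≈ 1.4790, f(3.0625) ≈ 1.7500.
Sum = Δu · [f(0.4375) + f(1.3125) + f(2.1875) + f(3.0625)].
Sum ≈ 4.4066.

4.4066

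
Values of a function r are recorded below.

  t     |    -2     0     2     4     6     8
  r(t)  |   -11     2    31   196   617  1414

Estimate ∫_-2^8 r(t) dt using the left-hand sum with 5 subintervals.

1670

Δt = 2.
Sum = 2·[(-11) + 2 + 31 + 196 + 617] = 1670.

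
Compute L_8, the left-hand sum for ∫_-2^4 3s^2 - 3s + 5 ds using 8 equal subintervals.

78.9375

Δs = (4 − (-2))/8 = 0.75.
Left endpoints: -2, -1.25, -0.5, 0.25, 1, 1.75, 2.5, 3.25.
f(-2) = 23, f(-1.25) = 13.4375, f(-0.5) = 7.25, f(0.25) = 4.4375, f(1) = 5, f(1.75) = 8.9375, f(2.5) = 16.25, f(3.25) = 26.9375.
Sum = Δs · [f(-2) + f(-1.25) + f(-0.5) + ...].
Sum = 78.9375.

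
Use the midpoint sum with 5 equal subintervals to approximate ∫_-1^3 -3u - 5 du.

-32

Δu = (3 − (-1))/5 = 0.8.
Midpoints: -0.6, 0.2, 1, 1.8, 2.6.
f(-0.6) = -3.2, f(0.2) = -5.6, f(1) = -8, f(1.8) = -10.4, f(2.6) = -12.8.
Sum = Δu · [f(-0.6) + f(0.2) + f(1) + f(1.8) + f(2.6)].
Sum = -32.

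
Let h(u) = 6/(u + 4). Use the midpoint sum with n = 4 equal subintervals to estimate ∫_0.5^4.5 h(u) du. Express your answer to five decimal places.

Δu = (4.5 − 0.5)/4 = 1.
Midpoints: 1, 2, 3, 4.
h(1) = 1.2, h(2) = 1, h(3) = 6/7, h(4) = 0.75.
Sum = Δu · [h(1) + h(2) + h(3) + h(4)].
Sum ≈ 3.80714.

3.80714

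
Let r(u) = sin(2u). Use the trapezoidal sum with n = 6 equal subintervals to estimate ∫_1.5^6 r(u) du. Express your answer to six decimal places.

-0.738187

Δu = (6 − 1.5)/6 = 0.75.
r(1.5) ≈ 0.141120, r(2.25) ≈ -0.977530, r(3) ≈ -0.279415, r(3.75) ≈ 0.938000, r(4.5) ≈ 0.412118, r(5.25) ≈ -0.879696, r(6) ≈ -0.536573.
T_6 = (Δu/2)·[r(u_0) + 2r(u_1) + ... + 2r(u_{5}) + r(u_6)].
Sum ≈ -0.738187.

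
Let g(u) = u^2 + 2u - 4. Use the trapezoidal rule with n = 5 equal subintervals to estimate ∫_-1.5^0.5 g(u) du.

Δu = (0.5 − (-1.5))/5 = 0.4.
g(-1.5) = -4.75, g(-1.1) = -4.99, g(-0.7) = -4.91, g(-0.3) = -4.51, g(0.1) = -3.79, g(0.5) = -2.75.
T_5 = (Δu/2)·[g(u_0) + 2g(u_1) + ... + 2g(u_{4}) + g(u_5)].
Sum = -8.78.

-8.78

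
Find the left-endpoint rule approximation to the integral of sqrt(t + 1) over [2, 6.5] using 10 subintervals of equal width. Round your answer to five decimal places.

Δt = (6.5 − 2)/10 = 0.45.
Left endpoints: 2, 2.45, 2.9, 3.35, 3.8, 4.25, 4.7, 5.15, 5.6, 6.05.
f(2) ≈ 1.73205, f(2.45) ≈ 1.85742, f(2.9) ≈ 1.97484, f(3.35) ≈ 2.08567, f(3.8) ≈ 2.19089, f(4.25) ≈ 2.29129, f(4.7) ≈ 2.38747, f(5.15) ≈ 2.47992, f(5.6) ≈ 2.56905, f(6.05) ≈ 2.65518.
Sum = Δt · [f(2) + f(2.45) + f(2.9) + ...].
Sum ≈ 10.00070.

10.00070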